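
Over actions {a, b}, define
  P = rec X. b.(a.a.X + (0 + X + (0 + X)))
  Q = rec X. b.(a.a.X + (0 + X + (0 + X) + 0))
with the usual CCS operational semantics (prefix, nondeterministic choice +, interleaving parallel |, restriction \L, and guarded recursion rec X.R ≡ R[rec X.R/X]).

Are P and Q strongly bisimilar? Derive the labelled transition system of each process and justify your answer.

LTS(P): 3 reachable states
  u0 = rec X. b.(a.a.X + (0 + X + (0 + X))) ⊢ --b--▸ u1
  u1 = a.a.(rec X. b.(a.a.X + (0 + X + (0 + X)))) + (0 + (rec X. b.(a.a.X + (0 + X + (0 + X)))) + (0 + (rec X. b.(a.a.X + (0 + X + (0 + X)))))) ⊢ --a--▸ u2, --b--▸ u1
  u2 = a.(rec X. b.(a.a.X + (0 + X + (0 + X)))) ⊢ --a--▸ u0
LTS(Q): 3 reachable states
  v0 = rec X. b.(a.a.X + (0 + X + (0 + X) + 0)) ⊢ --b--▸ v1
  v1 = a.a.(rec X. b.(a.a.X + (0 + X + (0 + X) + 0))) + (0 + (rec X. b.(a.a.X + (0 + X + (0 + X) + 0))) + (0 + (rec X. b.(a.a.X + (0 + X + (0 + X) + 0)))) + 0) ⊢ --a--▸ v2, --b--▸ v1
  v2 = a.(rec X. b.(a.a.X + (0 + X + (0 + X) + 0))) ⊢ --a--▸ v0
Partition-refinement fixed point:
  B0 = {u0, v0}
  B1 = {u1, v1}
  B2 = {u2, v2}
u0 ∈ B0, v0 ∈ B0 → same block

bisimilar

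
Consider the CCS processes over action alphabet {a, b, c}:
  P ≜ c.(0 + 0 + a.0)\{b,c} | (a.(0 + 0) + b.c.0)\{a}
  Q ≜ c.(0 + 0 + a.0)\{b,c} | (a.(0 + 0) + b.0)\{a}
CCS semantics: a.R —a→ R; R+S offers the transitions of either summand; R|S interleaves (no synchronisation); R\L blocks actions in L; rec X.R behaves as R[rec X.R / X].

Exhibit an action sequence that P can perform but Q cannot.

Reachable graph of P (9 states):
  s0 = c.(0 + 0 + a.0)\{b,c} | (a.(0 + 0) + b.c.0)\{a} has moves =b=> s1, =c=> s2
  s1 = c.(0 + 0 + a.0)\{b,c} | (c.0)\{a} has moves =c=> s3, =c=> s4
  s2 = (0 + 0 + a.0)\{b,c} | (a.(0 + 0) + b.c.0)\{a} has moves =a=> s5, =b=> s3
  s3 = (0 + 0 + a.0)\{b,c} | (c.0)\{a} has moves =a=> s6, =c=> s7
  s4 = c.(0 + 0 + a.0)\{b,c} | 0\{a} has moves =c=> s7
  s5 = 0\{b,c} | (a.(0 + 0) + b.c.0)\{a} has moves =b=> s6
  s6 = 0\{b,c} | (c.0)\{a} has moves =c=> s8
  s7 = (0 + 0 + a.0)\{b,c} | 0\{a} has moves =a=> s8
  s8 = 0\{b,c} | 0\{a} has moves deadlocked
Reachable graph of Q (6 states):
  t0 = c.(0 + 0 + a.0)\{b,c} | (a.(0 + 0) + b.0)\{a} has moves =b=> t1, =c=> t2
  t1 = c.(0 + 0 + a.0)\{b,c} | 0\{a} has moves =c=> t3
  t2 = (0 + 0 + a.0)\{b,c} | (a.(0 + 0) + b.0)\{a} has moves =a=> t4, =b=> t3
  t3 = (0 + 0 + a.0)\{b,c} | 0\{a} has moves =a=> t5
  t4 = 0\{b,c} | (a.(0 + 0) + b.0)\{a} has moves =b=> t5
  t5 = 0\{b,c} | 0\{a} has moves deadlocked
Executing bcc from P (initial set {s0}):
  after b @ step 1: {s1}
  after c @ step 2: {s3, s4}
  after c @ step 3: {s7}
  P completes σ.
Executing bcc from Q (initial set {t0}):
  after b @ step 1: {t1}
  after c @ step 2: {t3}
  after c @ step 3: no successor for Q

bcc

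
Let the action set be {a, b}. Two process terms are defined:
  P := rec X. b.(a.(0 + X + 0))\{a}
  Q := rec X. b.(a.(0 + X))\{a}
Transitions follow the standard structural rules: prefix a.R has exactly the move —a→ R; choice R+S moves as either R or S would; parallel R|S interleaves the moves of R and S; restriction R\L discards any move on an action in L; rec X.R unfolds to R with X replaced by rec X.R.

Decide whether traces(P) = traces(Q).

traces(P) = traces(Q)

P's transition system — 2 states:
  u0 = rec X. b.(a.(0 + X + 0))\{a} | ··b··> u1
  u1 = (a.(0 + (rec X. b.(a.(0 + X + 0))\{a}) + 0))\{a} | ∅
Q's transition system — 2 states:
  v0 = rec X. b.(a.(0 + X))\{a} | ··b··> v1
  v1 = (a.(0 + (rec X. b.(a.(0 + X))\{a})))\{a} | ∅
Coarsest stable partition (strong bisimilarity classes):
  B0 = {u0, v0}
  B1 = {u1, v1}
u0 ∈ B0, v0 ∈ B0 → same block
Bisimilar ⇒ trace-equivalent.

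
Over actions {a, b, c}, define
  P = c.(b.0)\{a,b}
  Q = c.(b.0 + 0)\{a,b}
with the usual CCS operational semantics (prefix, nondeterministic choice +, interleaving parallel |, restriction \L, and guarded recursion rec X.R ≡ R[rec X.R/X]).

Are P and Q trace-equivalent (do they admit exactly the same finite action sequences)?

YES

P's transition system — 2 states:
  m0 = c.(b.0)\{a,b} :: --c--▸ m1
  m1 = (b.0)\{a,b} :: deadlocked
Q's transition system — 2 states:
  n0 = c.(b.0 + 0)\{a,b} :: --c--▸ n1
  n1 = (b.0 + 0)\{a,b} :: deadlocked
Bisimilarity quotient blocks:
  B0 = {m0, n0}
  B1 = {m1, n1}
m0 ∈ B0, n0 ∈ B0 → same block
Bisimilar ⇒ trace-equivalent.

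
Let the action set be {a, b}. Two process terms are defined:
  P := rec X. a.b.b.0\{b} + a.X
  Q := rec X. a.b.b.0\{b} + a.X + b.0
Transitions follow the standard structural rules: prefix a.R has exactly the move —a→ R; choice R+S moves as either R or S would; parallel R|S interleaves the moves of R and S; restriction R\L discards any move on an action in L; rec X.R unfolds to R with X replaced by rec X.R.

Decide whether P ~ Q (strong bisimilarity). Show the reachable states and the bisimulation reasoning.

LTS(P): 4 reachable states
  p0 = rec X. a.b.b.0\{b} + a.X → =a=> p0, =a=> p1
  p1 = b.b.0\{b} → =b=> p2
  p2 = b.0\{b} → =b=> p3
  p3 = 0\{b} → ·
LTS(Q): 5 reachable states
  q0 = rec X. a.b.b.0\{b} + a.X + b.0 → =a=> q0, =a=> q1, =b=> q2
  q1 = b.b.0\{b} → =b=> q3
  q2 = 0 → ·
  q3 = b.0\{b} → =b=> q4
  q4 = 0\{b} → ·
Partition-refinement fixed point:
  B0 = {p0}
  B1 = {p1, q1}
  B2 = {p2, q3}
  B3 = {p3, q2, q4}
  B4 = {q0}
p0 ∈ B0, q0 ∈ B4 → different blocks

NO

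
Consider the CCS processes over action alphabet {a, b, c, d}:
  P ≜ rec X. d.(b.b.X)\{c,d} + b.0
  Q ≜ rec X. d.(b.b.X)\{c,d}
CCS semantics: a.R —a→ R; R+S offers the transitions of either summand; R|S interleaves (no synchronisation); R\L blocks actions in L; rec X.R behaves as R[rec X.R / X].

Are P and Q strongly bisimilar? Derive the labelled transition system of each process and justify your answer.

Reachable graph of P (6 states):
  p0 = rec X. d.(b.b.X)\{c,d} + b.0 ⊢ --b--▸ p1, --d--▸ p2
  p1 = 0 ⊢ deadlocked
  p2 = (b.b.(rec X. d.(b.b.X)\{c,d} + b.0))\{c,d} ⊢ --b--▸ p3
  p3 = (b.(rec X. d.(b.b.X)\{c,d} + b.0))\{c,d} ⊢ --b--▸ p4
  p4 = (rec X. d.(b.b.X)\{c,d} + b.0)\{c,d} ⊢ --b--▸ p5
  p5 = 0\{c,d} ⊢ deadlocked
Reachable graph of Q (4 states):
  q0 = rec X. d.(b.b.X)\{c,d} ⊢ --d--▸ q1
  q1 = (b.b.(rec X. d.(b.b.X)\{c,d}))\{c,d} ⊢ --b--▸ q2
  q2 = (b.(rec X. d.(b.b.X)\{c,d}))\{c,d} ⊢ --b--▸ q3
  q3 = (rec X. d.(b.b.X)\{c,d})\{c,d} ⊢ deadlocked
Partition-refinement fixed point:
  B0 = {p0}
  B1 = {p1, p5, q3}
  B2 = {p2}
  B3 = {p3, q1}
  B4 = {p4, q2}
  B5 = {q0}
p0 ∈ B0, q0 ∈ B5 → different blocks

P ≁ Q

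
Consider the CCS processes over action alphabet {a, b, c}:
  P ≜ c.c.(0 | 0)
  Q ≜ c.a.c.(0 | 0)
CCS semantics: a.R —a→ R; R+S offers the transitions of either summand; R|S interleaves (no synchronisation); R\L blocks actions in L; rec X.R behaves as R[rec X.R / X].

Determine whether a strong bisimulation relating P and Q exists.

Reachable graph of P (3 states):
  m0 = c.c.(0 | 0) :: —c→ m1
  m1 = c.(0 | 0) :: —c→ m2
  m2 = 0 | 0 :: stopped
Reachable graph of Q (4 states):
  n0 = c.a.c.(0 | 0) :: —c→ n1
  n1 = a.c.(0 | 0) :: —a→ n2
  n2 = c.(0 | 0) :: —c→ n3
  n3 = 0 | 0 :: stopped
Partition-refinement fixed point:
  B0 = {m0}
  B1 = {m1, n2}
  B2 = {m2, n3}
  B3 = {n0}
  B4 = {n1}
m0 ∈ B0, n0 ∈ B3 → different blocks

not bisimilar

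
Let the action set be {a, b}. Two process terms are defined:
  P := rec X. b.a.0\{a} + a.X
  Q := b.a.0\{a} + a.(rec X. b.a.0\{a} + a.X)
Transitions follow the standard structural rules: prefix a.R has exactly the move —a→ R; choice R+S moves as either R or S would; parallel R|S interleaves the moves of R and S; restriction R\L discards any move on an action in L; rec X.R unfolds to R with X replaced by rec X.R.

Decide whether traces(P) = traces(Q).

Reachable graph of P (3 states):
  s0 = rec X. b.a.0\{a} + a.X → —a→ s0, —b→ s1
  s1 = a.0\{a} → —a→ s2
  s2 = 0\{a} → (no moves)
Reachable graph of Q (4 states):
  t0 = b.a.0\{a} + a.(rec X. b.a.0\{a} + a.X) → —a→ t1, —b→ t2
  t1 = rec X. b.a.0\{a} + a.X → —a→ t1, —b→ t2
  t2 = a.0\{a} → —a→ t3
  t3 = 0\{a} → (no moves)
Coarsest stable partition (strong bisimilarity classes):
  B0 = {s0, t0, t1}
  B1 = {s1, t2}
  B2 = {s2, t3}
s0 ∈ B0, t0 ∈ B0 → same block
Bisimilar ⇒ trace-equivalent.

traces(P) = traces(Q)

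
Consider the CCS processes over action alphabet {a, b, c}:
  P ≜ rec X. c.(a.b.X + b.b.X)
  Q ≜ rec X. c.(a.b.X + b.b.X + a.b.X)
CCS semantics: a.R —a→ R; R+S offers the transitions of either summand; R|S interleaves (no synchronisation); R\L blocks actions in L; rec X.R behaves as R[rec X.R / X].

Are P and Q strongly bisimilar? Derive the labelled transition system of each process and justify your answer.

P's transition system — 3 states:
  p0 = rec X. c.(a.b.X + b.b.X) | --c--▸ p1
  p1 = a.b.(rec X. c.(a.b.X + b.b.X)) + b.b.(rec X. c.(a.b.X + b.b.X)) | --a--▸ p2, --b--▸ p2
  p2 = b.(rec X. c.(a.b.X + b.b.X)) | --b--▸ p0
Q's transition system — 3 states:
  q0 = rec X. c.(a.b.X + b.b.X + a.b.X) | --c--▸ q1
  q1 = a.b.(rec X. c.(a.b.X + b.b.X + a.b.X)) + b.b.(rec X. c.(a.b.X + b.b.X + a.b.X)) + a.b.(rec X. c.(a.b.X + b.b.X + a.b.X)) | --a--▸ q2, --b--▸ q2
  q2 = b.(rec X. c.(a.b.X + b.b.X + a.b.X)) | --b--▸ q0
Partition-refinement fixed point:
  B0 = {p0, q0}
  B1 = {p1, q1}
  B2 = {p2, q2}
p0 ∈ B0, q0 ∈ B0 → same block

P ~ Q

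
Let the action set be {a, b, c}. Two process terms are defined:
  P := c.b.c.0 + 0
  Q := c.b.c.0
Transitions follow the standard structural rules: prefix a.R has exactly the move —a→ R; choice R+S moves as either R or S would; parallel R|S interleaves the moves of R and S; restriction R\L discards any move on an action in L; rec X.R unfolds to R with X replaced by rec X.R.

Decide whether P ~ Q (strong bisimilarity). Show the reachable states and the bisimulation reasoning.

bisimilar

LTS(P): 4 reachable states
  s0 = c.b.c.0 + 0 :: ··c··> s1
  s1 = b.c.0 :: ··b··> s2
  s2 = c.0 :: ··c··> s3
  s3 = 0 :: ·
LTS(Q): 4 reachable states
  t0 = c.b.c.0 :: ··c··> t1
  t1 = b.c.0 :: ··b··> t2
  t2 = c.0 :: ··c··> t3
  t3 = 0 :: ·
Bisimilarity quotient blocks:
  B0 = {s0, t0}
  B1 = {s1, t1}
  B2 = {s2, t2}
  B3 = {s3, t3}
s0 ∈ B0, t0 ∈ B0 → same block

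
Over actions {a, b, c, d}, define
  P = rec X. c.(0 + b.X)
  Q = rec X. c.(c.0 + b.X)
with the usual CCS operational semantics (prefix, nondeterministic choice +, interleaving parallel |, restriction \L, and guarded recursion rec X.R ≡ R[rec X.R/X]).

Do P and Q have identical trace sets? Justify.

trace-distinct — witness ⟨cc⟩

Reachable graph of P (2 states):
  u0 = rec X. c.(0 + b.X) ⊢ =c=> u1
  u1 = 0 + b.(rec X. c.(0 + b.X)) ⊢ =b=> u0
Reachable graph of Q (3 states):
  v0 = rec X. c.(c.0 + b.X) ⊢ =c=> v1
  v1 = c.0 + b.(rec X. c.(c.0 + b.X)) ⊢ =b=> v0, =c=> v2
  v2 = 0 ⊢ ·
Trace ⟨cc⟩ through Q, begin at {v0}:
  step 1 (c): {v1}
  step 2 (c): {v2}
  — Q admits the full trace.
Trace ⟨cc⟩ through P, begin at {u0}:
  step 1 (c): {u1}
  step 2 (c): no successor for P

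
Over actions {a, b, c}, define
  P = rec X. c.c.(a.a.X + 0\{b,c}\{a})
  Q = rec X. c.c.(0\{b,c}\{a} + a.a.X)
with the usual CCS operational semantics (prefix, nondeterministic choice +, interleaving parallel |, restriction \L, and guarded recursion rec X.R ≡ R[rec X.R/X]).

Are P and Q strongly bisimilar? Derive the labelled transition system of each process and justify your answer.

P's transition system — 4 states:
  m0 = rec X. c.c.(a.a.X + 0\{b,c}\{a}) :: ··c··> m1
  m1 = c.(a.a.(rec X. c.c.(a.a.X + 0\{b,c}\{a})) + 0\{b,c}\{a}) :: ··c··> m2
  m2 = a.a.(rec X. c.c.(a.a.X + 0\{b,c}\{a})) + 0\{b,c}\{a} :: ··a··> m3
  m3 = a.(rec X. c.c.(a.a.X + 0\{b,c}\{a})) :: ··a··> m0
Q's transition system — 4 states:
  n0 = rec X. c.c.(0\{b,c}\{a} + a.a.X) :: ··c··> n1
  n1 = c.(0\{b,c}\{a} + a.a.(rec X. c.c.(0\{b,c}\{a} + a.a.X))) :: ··c··> n2
  n2 = 0\{b,c}\{a} + a.a.(rec X. c.c.(0\{b,c}\{a} + a.a.X)) :: ··a··> n3
  n3 = a.(rec X. c.c.(0\{b,c}\{a} + a.a.X)) :: ··a··> n0
Partition-refinement fixed point:
  B0 = {m0, n0}
  B1 = {m1, n1}
  B2 = {m2, n2}
  B3 = {m3, n3}
m0 ∈ B0, n0 ∈ B0 → same block

P ~ Q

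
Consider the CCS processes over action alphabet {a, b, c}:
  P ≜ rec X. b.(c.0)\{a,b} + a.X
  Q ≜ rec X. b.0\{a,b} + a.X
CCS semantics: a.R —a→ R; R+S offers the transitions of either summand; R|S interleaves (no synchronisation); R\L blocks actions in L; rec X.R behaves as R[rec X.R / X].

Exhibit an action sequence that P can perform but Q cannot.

bc

P's transition system — 3 states:
  u0 = rec X. b.(c.0)\{a,b} + a.X has moves ··a··> u0, ··b··> u1
  u1 = (c.0)\{a,b} has moves ··c··> u2
  u2 = 0\{a,b} has moves ·
Q's transition system — 2 states:
  v0 = rec X. b.0\{a,b} + a.X has moves ··a··> v0, ··b··> v1
  v1 = 0\{a,b} has moves ·
Run σ = ⟨bc⟩ on P: start {u0}
  after b @ step 1: {u1}
  after c @ step 2: {u2}
  P completes σ.
Run σ = ⟨bc⟩ on Q: start {v0}
  after b @ step 1: {v1}
  after c @ step 2: ∅ (Q stuck)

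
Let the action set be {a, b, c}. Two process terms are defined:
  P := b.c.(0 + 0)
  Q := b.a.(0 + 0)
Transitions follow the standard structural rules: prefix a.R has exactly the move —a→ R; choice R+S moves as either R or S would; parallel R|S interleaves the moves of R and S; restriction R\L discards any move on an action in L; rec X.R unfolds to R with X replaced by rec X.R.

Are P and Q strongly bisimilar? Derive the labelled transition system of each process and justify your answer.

NO

Reachable graph of P (3 states):
  p0 = b.c.(0 + 0) :: -b-> p1
  p1 = c.(0 + 0) :: -c-> p2
  p2 = 0 + 0 :: stopped
Reachable graph of Q (3 states):
  q0 = b.a.(0 + 0) :: -b-> q1
  q1 = a.(0 + 0) :: -a-> q2
  q2 = 0 + 0 :: stopped
Coarsest stable partition (strong bisimilarity classes):
  B0 = {p0}
  B1 = {p1}
  B2 = {p2, q2}
  B3 = {q0}
  B4 = {q1}
p0 ∈ B0, q0 ∈ B3 → different blocks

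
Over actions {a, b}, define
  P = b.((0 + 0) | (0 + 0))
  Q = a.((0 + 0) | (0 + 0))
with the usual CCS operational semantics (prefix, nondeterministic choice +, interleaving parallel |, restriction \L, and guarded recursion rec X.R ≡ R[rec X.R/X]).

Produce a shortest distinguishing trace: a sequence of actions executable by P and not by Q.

b

Reachable graph of P (2 states):
  s0 = b.((0 + 0) | (0 + 0)) :: ··b··> s1
  s1 = (0 + 0) | (0 + 0) :: ∅
Reachable graph of Q (2 states):
  t0 = a.((0 + 0) | (0 + 0)) :: ··a··> t1
  t1 = (0 + 0) | (0 + 0) :: ∅
Trace ⟨b⟩ through P, begin at {s0}:
  [1] b ⇒ {s1}
  P completes σ.
Trace ⟨b⟩ through Q, begin at {t0}:
  [1] b ⇒ ∅  — Q cannot continue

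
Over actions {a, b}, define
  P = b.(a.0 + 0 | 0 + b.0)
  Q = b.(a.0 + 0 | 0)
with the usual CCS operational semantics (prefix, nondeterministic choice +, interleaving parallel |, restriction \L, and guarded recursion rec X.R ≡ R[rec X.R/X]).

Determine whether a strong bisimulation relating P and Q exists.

P ≁ Q

LTS(P): 3 reachable states
  s0 = b.(a.0 + 0 | 0 + b.0) has moves --b--▸ s1
  s1 = a.0 + 0 | 0 + b.0 has moves --a--▸ s2, --b--▸ s2
  s2 = 0 has moves stopped
LTS(Q): 3 reachable states
  t0 = b.(a.0 + 0 | 0) has moves --b--▸ t1
  t1 = a.0 + 0 | 0 has moves --a--▸ t2
  t2 = 0 has moves stopped
Bisimilarity quotient blocks:
  B0 = {s0}
  B1 = {s1}
  B2 = {s2, t2}
  B3 = {t0}
  B4 = {t1}
s0 ∈ B0, t0 ∈ B3 → different blocks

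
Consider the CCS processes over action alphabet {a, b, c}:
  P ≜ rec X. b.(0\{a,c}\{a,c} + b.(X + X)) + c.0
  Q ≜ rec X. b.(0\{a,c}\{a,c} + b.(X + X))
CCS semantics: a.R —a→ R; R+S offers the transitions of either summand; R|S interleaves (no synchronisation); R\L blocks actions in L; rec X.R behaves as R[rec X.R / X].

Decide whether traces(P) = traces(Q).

traces(P) ≠ traces(Q) — witness ⟨c⟩

P's transition system — 4 states:
  p0 = rec X. b.(0\{a,c}\{a,c} + b.(X + X)) + c.0 → -b-> p1, -c-> p2
  p1 = 0\{a,c}\{a,c} + b.((rec X. b.(0\{a,c}\{a,c} + b.(X + X)) + c.0) + (rec X. b.(0\{a,c}\{a,c} + b.(X + X)) + c.0)) → -b-> p3
  p2 = 0 → deadlocked
  p3 = (rec X. b.(0\{a,c}\{a,c} + b.(X + X)) + c.0) + (rec X. b.(0\{a,c}\{a,c} + b.(X + X)) + c.0) → -b-> p1, -c-> p2
Q's transition system — 3 states:
  q0 = rec X. b.(0\{a,c}\{a,c} + b.(X + X)) → -b-> q1
  q1 = 0\{a,c}\{a,c} + b.((rec X. b.(0\{a,c}\{a,c} + b.(X + X))) + (rec X. b.(0\{a,c}\{a,c} + b.(X + X)))) → -b-> q2
  q2 = (rec X. b.(0\{a,c}\{a,c} + b.(X + X))) + (rec X. b.(0\{a,c}\{a,c} + b.(X + X))) → -b-> q1
Run σ = ⟨c⟩ on P: start {p0}
  after c @ step 1: {p2}
  P completes σ.
Run σ = ⟨c⟩ on Q: start {q0}
  after c @ step 1: no successor for Q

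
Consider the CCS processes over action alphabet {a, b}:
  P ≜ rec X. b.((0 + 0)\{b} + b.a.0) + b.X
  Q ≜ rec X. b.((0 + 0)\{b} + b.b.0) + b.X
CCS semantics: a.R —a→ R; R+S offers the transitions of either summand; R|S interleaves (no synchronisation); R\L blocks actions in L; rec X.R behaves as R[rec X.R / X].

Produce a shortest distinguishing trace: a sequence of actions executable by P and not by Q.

P's transition system — 4 states:
  u0 = rec X. b.((0 + 0)\{b} + b.a.0) + b.X → --b--▸ u0, --b--▸ u1
  u1 = (0 + 0)\{b} + b.a.0 → --b--▸ u2
  u2 = a.0 → --a--▸ u3
  u3 = 0 → deadlocked
Q's transition system — 4 states:
  v0 = rec X. b.((0 + 0)\{b} + b.b.0) + b.X → --b--▸ v0, --b--▸ v1
  v1 = (0 + 0)\{b} + b.b.0 → --b--▸ v2
  v2 = b.0 → --b--▸ v3
  v3 = 0 → deadlocked
Trace ⟨bba⟩ through P, begin at {u0}:
  [1] b ⇒ {u0, u1}
  [2] b ⇒ {u0, u1, u2}
  [3] a ⇒ {u3}
  P completes σ.
Trace ⟨bba⟩ through Q, begin at {v0}:
  [1] b ⇒ {v0, v1}
  [2] b ⇒ {v0, v1, v2}
  [3] a ⇒ ∅  — Q cannot continue

bba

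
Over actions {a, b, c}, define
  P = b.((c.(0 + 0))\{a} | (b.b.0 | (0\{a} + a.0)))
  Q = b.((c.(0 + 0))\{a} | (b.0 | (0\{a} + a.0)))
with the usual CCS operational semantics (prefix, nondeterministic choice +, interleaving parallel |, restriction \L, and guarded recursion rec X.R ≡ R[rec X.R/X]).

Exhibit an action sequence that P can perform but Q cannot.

bbb

LTS(P): 13 reachable states
  p0 = b.((c.(0 + 0))\{a} | (b.b.0 | (0\{a} + a.0))) has moves —b→ p1
  p1 = (c.(0 + 0))\{a} | (b.b.0 | (0\{a} + a.0)) has moves —a→ p2, —b→ p3, —c→ p4
  p2 = (c.(0 + 0))\{a} | (b.b.0 | 0) has moves —b→ p5, —c→ p6
  p3 = (c.(0 + 0))\{a} | (b.0 | (0\{a} + a.0)) has moves —a→ p5, —b→ p7, —c→ p8
  p4 = (0 + 0)\{a} | (b.b.0 | (0\{a} + a.0)) has moves —a→ p6, —b→ p8
  p5 = (c.(0 + 0))\{a} | (b.0 | 0) has moves —b→ p9, —c→ p10
  p6 = (0 + 0)\{a} | (b.b.0 | 0) has moves —b→ p10
  p7 = (c.(0 + 0))\{a} | (0 | (0\{a} + a.0)) has moves —a→ p9, —c→ p11
  p8 = (0 + 0)\{a} | (b.0 | (0\{a} + a.0)) has moves —a→ p10, —b→ p11
  p9 = (c.(0 + 0))\{a} | (0 | 0) has moves —c→ p12
  p10 = (0 + 0)\{a} | (b.0 | 0) has moves —b→ p12
  p11 = (0 + 0)\{a} | (0 | (0\{a} + a.0)) has moves —a→ p12
  p12 = (0 + 0)\{a} | (0 | 0) has moves (no moves)
LTS(Q): 9 reachable states
  q0 = b.((c.(0 + 0))\{a} | (b.0 | (0\{a} + a.0))) has moves —b→ q1
  q1 = (c.(0 + 0))\{a} | (b.0 | (0\{a} + a.0)) has moves —a→ q2, —b→ q3, —c→ q4
  q2 = (c.(0 + 0))\{a} | (b.0 | 0) has moves —b→ q5, —c→ q6
  q3 = (c.(0 + 0))\{a} | (0 | (0\{a} + a.0)) has moves —a→ q5, —c→ q7
  q4 = (0 + 0)\{a} | (b.0 | (0\{a} + a.0)) has moves —a→ q6, —b→ q7
  q5 = (c.(0 + 0))\{a} | (0 | 0) has moves —c→ q8
  q6 = (0 + 0)\{a} | (b.0 | 0) has moves —b→ q8
  q7 = (0 + 0)\{a} | (0 | (0\{a} + a.0)) has moves —a→ q8
  q8 = (0 + 0)\{a} | (0 | 0) has moves (no moves)
Run σ = ⟨bbb⟩ on P: start {p0}
  [1] b ⇒ {p1}
  [2] b ⇒ {p3}
  [3] b ⇒ {p7}
  P completes σ.
Run σ = ⟨bbb⟩ on Q: start {q0}
  [1] b ⇒ {q1}
  [2] b ⇒ {q3}
  [3] b ⇒ no successor for Q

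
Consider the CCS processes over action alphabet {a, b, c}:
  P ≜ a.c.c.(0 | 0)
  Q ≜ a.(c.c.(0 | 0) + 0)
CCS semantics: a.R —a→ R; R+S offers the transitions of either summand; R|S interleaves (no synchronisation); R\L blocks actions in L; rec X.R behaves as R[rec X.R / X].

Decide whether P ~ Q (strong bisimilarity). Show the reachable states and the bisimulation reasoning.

bisimilar

P's transition system — 4 states:
  m0 = a.c.c.(0 | 0) | --a--▸ m1
  m1 = c.c.(0 | 0) | --c--▸ m2
  m2 = c.(0 | 0) | --c--▸ m3
  m3 = 0 | 0 | ∅
Q's transition system — 4 states:
  n0 = a.(c.c.(0 | 0) + 0) | --a--▸ n1
  n1 = c.c.(0 | 0) + 0 | --c--▸ n2
  n2 = c.(0 | 0) | --c--▸ n3
  n3 = 0 | 0 | ∅
Coarsest stable partition (strong bisimilarity classes):
  B0 = {m0, n0}
  B1 = {m1, n1}
  B2 = {m2, n2}
  B3 = {m3, n3}
m0 ∈ B0, n0 ∈ B0 → same block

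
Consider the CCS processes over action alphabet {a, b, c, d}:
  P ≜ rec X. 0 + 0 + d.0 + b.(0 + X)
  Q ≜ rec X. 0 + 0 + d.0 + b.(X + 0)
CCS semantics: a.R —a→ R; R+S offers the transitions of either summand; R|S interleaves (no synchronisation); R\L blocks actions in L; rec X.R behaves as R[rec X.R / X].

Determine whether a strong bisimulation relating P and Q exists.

P's transition system — 3 states:
  m0 = rec X. 0 + 0 + d.0 + b.(0 + X) ⊢ --b--▸ m1, --d--▸ m2
  m1 = 0 + (rec X. 0 + 0 + d.0 + b.(0 + X)) ⊢ --b--▸ m1, --d--▸ m2
  m2 = 0 ⊢ deadlocked
Q's transition system — 3 states:
  n0 = rec X. 0 + 0 + d.0 + b.(X + 0) ⊢ --b--▸ n1, --d--▸ n2
  n1 = (rec X. 0 + 0 + d.0 + b.(X + 0)) + 0 ⊢ --b--▸ n1, --d--▸ n2
  n2 = 0 ⊢ deadlocked
Bisimilarity quotient blocks:
  B0 = {m0, m1, n0, n1}
  B1 = {m2, n2}
m0 ∈ B0, n0 ∈ B0 → same block

YES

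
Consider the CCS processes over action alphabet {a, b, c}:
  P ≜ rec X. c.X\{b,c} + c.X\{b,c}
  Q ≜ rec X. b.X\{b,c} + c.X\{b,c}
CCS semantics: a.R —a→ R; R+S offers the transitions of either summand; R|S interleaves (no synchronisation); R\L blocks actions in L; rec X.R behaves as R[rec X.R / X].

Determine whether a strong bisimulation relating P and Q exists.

not bisimilar

LTS(P): 2 reachable states
  s0 = rec X. c.X\{b,c} + c.X\{b,c} ⊢ --c--▸ s1
  s1 = (rec X. c.X\{b,c} + c.X\{b,c})\{b,c} ⊢ ·
LTS(Q): 2 reachable states
  t0 = rec X. b.X\{b,c} + c.X\{b,c} ⊢ --b--▸ t1, --c--▸ t1
  t1 = (rec X. b.X\{b,c} + c.X\{b,c})\{b,c} ⊢ ·
Coarsest stable partition (strong bisimilarity classes):
  B0 = {s0}
  B1 = {s1, t1}
  B2 = {t0}
s0 ∈ B0, t0 ∈ B2 → different blocks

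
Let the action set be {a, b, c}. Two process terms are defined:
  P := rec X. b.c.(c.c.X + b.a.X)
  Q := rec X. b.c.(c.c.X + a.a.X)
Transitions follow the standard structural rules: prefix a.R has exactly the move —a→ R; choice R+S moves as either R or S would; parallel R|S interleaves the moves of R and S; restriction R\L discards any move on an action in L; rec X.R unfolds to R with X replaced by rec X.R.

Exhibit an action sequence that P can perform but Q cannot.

bcb

Reachable graph of P (5 states):
  s0 = rec X. b.c.(c.c.X + b.a.X) ⊢ ··b··> s1
  s1 = c.(c.c.(rec X. b.c.(c.c.X + b.a.X)) + b.a.(rec X. b.c.(c.c.X + b.a.X))) ⊢ ··c··> s2
  s2 = c.c.(rec X. b.c.(c.c.X + b.a.X)) + b.a.(rec X. b.c.(c.c.X + b.a.X)) ⊢ ··b··> s3, ··c··> s4
  s3 = a.(rec X. b.c.(c.c.X + b.a.X)) ⊢ ··a··> s0
  s4 = c.(rec X. b.c.(c.c.X + b.a.X)) ⊢ ··c··> s0
Reachable graph of Q (5 states):
  t0 = rec X. b.c.(c.c.X + a.a.X) ⊢ ··b··> t1
  t1 = c.(c.c.(rec X. b.c.(c.c.X + a.a.X)) + a.a.(rec X. b.c.(c.c.X + a.a.X))) ⊢ ··c··> t2
  t2 = c.c.(rec X. b.c.(c.c.X + a.a.X)) + a.a.(rec X. b.c.(c.c.X + a.a.X)) ⊢ ··a··> t3, ··c··> t4
  t3 = a.(rec X. b.c.(c.c.X + a.a.X)) ⊢ ··a··> t0
  t4 = c.(rec X. b.c.(c.c.X + a.a.X)) ⊢ ··c··> t0
Run σ = ⟨bcb⟩ on P: start {s0}
  [1] b ⇒ {s1}
  [2] c ⇒ {s2}
  [3] b ⇒ {s3}
  P completes σ.
Run σ = ⟨bcb⟩ on Q: start {t0}
  [1] b ⇒ {t1}
  [2] c ⇒ {t2}
  [3] b ⇒ no successor for Q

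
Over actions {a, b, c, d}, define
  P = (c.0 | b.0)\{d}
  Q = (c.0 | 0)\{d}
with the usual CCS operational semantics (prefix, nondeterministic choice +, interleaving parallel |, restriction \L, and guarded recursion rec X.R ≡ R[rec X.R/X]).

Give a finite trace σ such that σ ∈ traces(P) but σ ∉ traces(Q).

b

Reachable graph of P (4 states):
  u0 = (c.0 | b.0)\{d} | -b-> u1, -c-> u2
  u1 = (c.0 | 0)\{d} | -c-> u3
  u2 = (0 | b.0)\{d} | -b-> u3
  u3 = (0 | 0)\{d} | (no moves)
Reachable graph of Q (2 states):
  v0 = (c.0 | 0)\{d} | -c-> v1
  v1 = (0 | 0)\{d} | (no moves)
Run σ = ⟨b⟩ on P: start {u0}
  step 1 (b): {u1}
  P completes σ.
Run σ = ⟨b⟩ on Q: start {v0}
  step 1 (b): ∅ (Q stuck)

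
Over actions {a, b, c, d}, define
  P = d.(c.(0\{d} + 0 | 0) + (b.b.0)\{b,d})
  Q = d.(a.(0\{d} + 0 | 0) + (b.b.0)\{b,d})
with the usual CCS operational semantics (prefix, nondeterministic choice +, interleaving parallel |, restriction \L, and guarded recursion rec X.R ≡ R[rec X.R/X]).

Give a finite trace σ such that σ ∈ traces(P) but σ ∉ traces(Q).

LTS(P): 3 reachable states
  u0 = d.(c.(0\{d} + 0 | 0) + (b.b.0)\{b,d}) | --d--▸ u1
  u1 = c.(0\{d} + 0 | 0) + (b.b.0)\{b,d} | --c--▸ u2
  u2 = 0\{d} + 0 | 0 | ·
LTS(Q): 3 reachable states
  v0 = d.(a.(0\{d} + 0 | 0) + (b.b.0)\{b,d}) | --d--▸ v1
  v1 = a.(0\{d} + 0 | 0) + (b.b.0)\{b,d} | --a--▸ v2
  v2 = 0\{d} + 0 | 0 | ·
Run σ = ⟨dc⟩ on P: start {u0}
  after d @ step 1: {u1}
  after c @ step 2: {u2}
  — P admits the full trace.
Run σ = ⟨dc⟩ on Q: start {v0}
  after d @ step 1: {v1}
  after c @ step 2: no successor for Q

dc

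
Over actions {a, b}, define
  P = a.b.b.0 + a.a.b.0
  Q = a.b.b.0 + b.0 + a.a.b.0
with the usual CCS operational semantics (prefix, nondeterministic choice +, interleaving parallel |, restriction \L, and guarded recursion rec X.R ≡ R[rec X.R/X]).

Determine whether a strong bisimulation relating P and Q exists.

P ≁ Q

Reachable graph of P (5 states):
  u0 = a.b.b.0 + a.a.b.0 → ··a··> u1, ··a··> u2
  u1 = a.b.0 → ··a··> u3
  u2 = b.b.0 → ··b··> u3
  u3 = b.0 → ··b··> u4
  u4 = 0 → stopped
Reachable graph of Q (5 states):
  v0 = a.b.b.0 + b.0 + a.a.b.0 → ··a··> v1, ··a··> v2, ··b··> v3
  v1 = a.b.0 → ··a··> v4
  v2 = b.b.0 → ··b··> v4
  v3 = 0 → stopped
  v4 = b.0 → ··b··> v3
Coarsest stable partition (strong bisimilarity classes):
  B0 = {u0}
  B1 = {u1, v1}
  B2 = {u3, v4}
  B3 = {u4, v3}
  B4 = {u2, v2}
  B5 = {v0}
u0 ∈ B0, v0 ∈ B5 → different blocks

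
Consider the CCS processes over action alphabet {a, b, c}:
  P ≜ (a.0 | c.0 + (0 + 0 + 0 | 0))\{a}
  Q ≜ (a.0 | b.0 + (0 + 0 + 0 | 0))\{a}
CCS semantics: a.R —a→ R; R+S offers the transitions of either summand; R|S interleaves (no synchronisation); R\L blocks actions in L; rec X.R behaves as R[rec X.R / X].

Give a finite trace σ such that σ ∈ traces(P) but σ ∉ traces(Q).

LTS(P): 2 reachable states
  s0 = (a.0 | c.0 + (0 + 0 + 0 | 0))\{a} → —c→ s1
  s1 = (a.0 | 0)\{a} → ·
LTS(Q): 2 reachable states
  t0 = (a.0 | b.0 + (0 + 0 + 0 | 0))\{a} → —b→ t1
  t1 = (a.0 | 0)\{a} → ·
Run σ = ⟨c⟩ on P: start {s0}
  [1] c ⇒ {s1}
  P completes σ.
Run σ = ⟨c⟩ on Q: start {t0}
  [1] c ⇒ ∅ (Q stuck)

c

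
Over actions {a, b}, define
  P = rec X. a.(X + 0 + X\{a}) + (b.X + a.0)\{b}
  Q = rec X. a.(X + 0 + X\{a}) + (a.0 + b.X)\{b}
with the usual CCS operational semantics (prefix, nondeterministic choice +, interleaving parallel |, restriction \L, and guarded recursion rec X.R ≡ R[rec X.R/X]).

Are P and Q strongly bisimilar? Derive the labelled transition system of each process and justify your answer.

YES

P's transition system — 3 states:
  p0 = rec X. a.(X + 0 + X\{a}) + (b.X + a.0)\{b} has moves =a=> p1, =a=> p2
  p1 = (rec X. a.(X + 0 + X\{a}) + (b.X + a.0)\{b}) + 0 + (rec X. a.(X + 0 + X\{a}) + (b.X + a.0)\{b})\{a} has moves =a=> p1, =a=> p2
  p2 = 0\{b} has moves stopped
Q's transition system — 3 states:
  q0 = rec X. a.(X + 0 + X\{a}) + (a.0 + b.X)\{b} has moves =a=> q1, =a=> q2
  q1 = (rec X. a.(X + 0 + X\{a}) + (a.0 + b.X)\{b}) + 0 + (rec X. a.(X + 0 + X\{a}) + (a.0 + b.X)\{b})\{a} has moves =a=> q1, =a=> q2
  q2 = 0\{b} has moves stopped
Partition-refinement fixed point:
  B0 = {p0, p1, q0, q1}
  B1 = {p2, q2}
p0 ∈ B0, q0 ∈ B0 → same block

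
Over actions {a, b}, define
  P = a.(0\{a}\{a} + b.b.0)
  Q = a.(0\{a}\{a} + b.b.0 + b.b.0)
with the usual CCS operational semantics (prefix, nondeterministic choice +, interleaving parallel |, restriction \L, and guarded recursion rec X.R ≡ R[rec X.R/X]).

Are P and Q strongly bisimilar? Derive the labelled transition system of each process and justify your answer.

YES

Reachable graph of P (4 states):
  s0 = a.(0\{a}\{a} + b.b.0) :: =a=> s1
  s1 = 0\{a}\{a} + b.b.0 :: =b=> s2
  s2 = b.0 :: =b=> s3
  s3 = 0 :: deadlocked
Reachable graph of Q (4 states):
  t0 = a.(0\{a}\{a} + b.b.0 + b.b.0) :: =a=> t1
  t1 = 0\{a}\{a} + b.b.0 + b.b.0 :: =b=> t2
  t2 = b.0 :: =b=> t3
  t3 = 0 :: deadlocked
Bisimilarity quotient blocks:
  B0 = {s0, t0}
  B1 = {s1, t1}
  B2 = {s2, t2}
  B3 = {s3, t3}
s0 ∈ B0, t0 ∈ B0 → same block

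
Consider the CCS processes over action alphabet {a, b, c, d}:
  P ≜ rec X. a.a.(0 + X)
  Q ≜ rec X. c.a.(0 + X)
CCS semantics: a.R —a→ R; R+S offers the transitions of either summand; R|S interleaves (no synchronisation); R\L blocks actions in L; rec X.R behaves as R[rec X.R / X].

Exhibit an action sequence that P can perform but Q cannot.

a

P's transition system — 3 states:
  u0 = rec X. a.a.(0 + X) :: -a-> u1
  u1 = a.(0 + (rec X. a.a.(0 + X))) :: -a-> u2
  u2 = 0 + (rec X. a.a.(0 + X)) :: -a-> u1
Q's transition system — 3 states:
  v0 = rec X. c.a.(0 + X) :: -c-> v1
  v1 = a.(0 + (rec X. c.a.(0 + X))) :: -a-> v2
  v2 = 0 + (rec X. c.a.(0 + X)) :: -c-> v1
Run σ = ⟨a⟩ on P: start {u0}
  [1] a ⇒ {u1}
  P completes σ.
Run σ = ⟨a⟩ on Q: start {v0}
  [1] a ⇒ ∅ (Q stuck)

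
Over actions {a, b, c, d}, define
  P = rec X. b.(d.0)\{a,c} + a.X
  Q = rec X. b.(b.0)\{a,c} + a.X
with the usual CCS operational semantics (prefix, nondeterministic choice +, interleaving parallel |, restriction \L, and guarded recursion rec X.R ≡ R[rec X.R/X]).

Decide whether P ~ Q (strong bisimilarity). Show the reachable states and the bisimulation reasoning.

LTS(P): 3 reachable states
  m0 = rec X. b.(d.0)\{a,c} + a.X :: --a--▸ m0, --b--▸ m1
  m1 = (d.0)\{a,c} :: --d--▸ m2
  m2 = 0\{a,c} :: deadlocked
LTS(Q): 3 reachable states
  n0 = rec X. b.(b.0)\{a,c} + a.X :: --a--▸ n0, --b--▸ n1
  n1 = (b.0)\{a,c} :: --b--▸ n2
  n2 = 0\{a,c} :: deadlocked
Coarsest stable partition (strong bisimilarity classes):
  B0 = {m0}
  B1 = {m1}
  B2 = {m2, n2}
  B3 = {n0}
  B4 = {n1}
m0 ∈ B0, n0 ∈ B3 → different blocks

NO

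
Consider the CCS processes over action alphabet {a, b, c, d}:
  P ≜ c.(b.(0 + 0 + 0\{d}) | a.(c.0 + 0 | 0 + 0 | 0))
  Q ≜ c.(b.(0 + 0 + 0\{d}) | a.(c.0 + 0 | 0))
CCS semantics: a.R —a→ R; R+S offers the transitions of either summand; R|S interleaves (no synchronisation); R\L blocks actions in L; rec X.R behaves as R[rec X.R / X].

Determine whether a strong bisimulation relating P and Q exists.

Reachable graph of P (7 states):
  s0 = c.(b.(0 + 0 + 0\{d}) | a.(c.0 + 0 | 0 + 0 | 0)) → ··c··> s1
  s1 = b.(0 + 0 + 0\{d}) | a.(c.0 + 0 | 0 + 0 | 0) → ··a··> s2, ··b··> s3
  s2 = b.(0 + 0 + 0\{d}) | (c.0 + 0 | 0 + 0 | 0) → ··b··> s4, ··c··> s5
  s3 = (0 + 0 + 0\{d}) | a.(c.0 + 0 | 0 + 0 | 0) → ··a··> s4
  s4 = (0 + 0 + 0\{d}) | (c.0 + 0 | 0 + 0 | 0) → ··c··> s6
  s5 = b.(0 + 0 + 0\{d}) | 0 → ··b··> s6
  s6 = (0 + 0 + 0\{d}) | 0 → stopped
Reachable graph of Q (7 states):
  t0 = c.(b.(0 + 0 + 0\{d}) | a.(c.0 + 0 | 0)) → ··c··> t1
  t1 = b.(0 + 0 + 0\{d}) | a.(c.0 + 0 | 0) → ··a··> t2, ··b··> t3
  t2 = b.(0 + 0 + 0\{d}) | (c.0 + 0 | 0) → ··b··> t4, ··c··> t5
  t3 = (0 + 0 + 0\{d}) | a.(c.0 + 0 | 0) → ··a··> t4
  t4 = (0 + 0 + 0\{d}) | (c.0 + 0 | 0) → ··c··> t6
  t5 = b.(0 + 0 + 0\{d}) | 0 → ··b··> t6
  t6 = (0 + 0 + 0\{d}) | 0 → stopped
Coarsest stable partition (strong bisimilarity classes):
  B0 = {s0, t0}
  B1 = {s1, t1}
  B2 = {s2, t2}
  B3 = {s4, t4}
  B4 = {s6, t6}
  B5 = {s5, t5}
  B6 = {s3, t3}
s0 ∈ B0, t0 ∈ B0 → same block

bisimilar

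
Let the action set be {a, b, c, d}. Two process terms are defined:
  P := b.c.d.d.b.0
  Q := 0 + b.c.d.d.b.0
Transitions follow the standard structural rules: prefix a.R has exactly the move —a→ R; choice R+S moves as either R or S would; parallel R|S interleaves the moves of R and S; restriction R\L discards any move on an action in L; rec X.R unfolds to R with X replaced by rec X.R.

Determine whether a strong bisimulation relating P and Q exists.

Reachable graph of P (6 states):
  p0 = b.c.d.d.b.0 :: ··b··> p1
  p1 = c.d.d.b.0 :: ··c··> p2
  p2 = d.d.b.0 :: ··d··> p3
  p3 = d.b.0 :: ··d··> p4
  p4 = b.0 :: ··b··> p5
  p5 = 0 :: (no moves)
Reachable graph of Q (6 states):
  q0 = 0 + b.c.d.d.b.0 :: ··b··> q1
  q1 = c.d.d.b.0 :: ··c··> q2
  q2 = d.d.b.0 :: ··d··> q3
  q3 = d.b.0 :: ··d··> q4
  q4 = b.0 :: ··b··> q5
  q5 = 0 :: (no moves)
Bisimilarity quotient blocks:
  B0 = {p0, q0}
  B1 = {p1, q1}
  B2 = {p2, q2}
  B3 = {p3, q3}
  B4 = {p4, q4}
  B5 = {p5, q5}
p0 ∈ B0, q0 ∈ B0 → same block

bisimilar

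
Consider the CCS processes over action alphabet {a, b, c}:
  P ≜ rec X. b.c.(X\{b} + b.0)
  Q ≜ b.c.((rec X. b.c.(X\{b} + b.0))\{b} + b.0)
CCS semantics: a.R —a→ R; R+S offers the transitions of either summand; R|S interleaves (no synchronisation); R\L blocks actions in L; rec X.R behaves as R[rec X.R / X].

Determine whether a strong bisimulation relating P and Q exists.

LTS(P): 4 reachable states
  p0 = rec X. b.c.(X\{b} + b.0) | =b=> p1
  p1 = c.((rec X. b.c.(X\{b} + b.0))\{b} + b.0) | =c=> p2
  p2 = (rec X. b.c.(X\{b} + b.0))\{b} + b.0 | =b=> p3
  p3 = 0 | deadlocked
LTS(Q): 4 reachable states
  q0 = b.c.((rec X. b.c.(X\{b} + b.0))\{b} + b.0) | =b=> q1
  q1 = c.((rec X. b.c.(X\{b} + b.0))\{b} + b.0) | =c=> q2
  q2 = (rec X. b.c.(X\{b} + b.0))\{b} + b.0 | =b=> q3
  q3 = 0 | deadlocked
Partition-refinement fixed point:
  B0 = {p0, q0}
  B1 = {p1, q1}
  B2 = {p2, q2}
  B3 = {p3, q3}
p0 ∈ B0, q0 ∈ B0 → same block

P ~ Q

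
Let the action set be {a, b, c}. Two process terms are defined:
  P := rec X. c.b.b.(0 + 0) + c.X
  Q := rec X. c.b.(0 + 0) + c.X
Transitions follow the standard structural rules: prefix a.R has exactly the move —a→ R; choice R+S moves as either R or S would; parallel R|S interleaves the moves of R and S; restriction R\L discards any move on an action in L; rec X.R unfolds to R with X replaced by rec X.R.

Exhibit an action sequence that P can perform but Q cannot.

cbb

P's transition system — 4 states:
  u0 = rec X. c.b.b.(0 + 0) + c.X ⊢ —c→ u0, —c→ u1
  u1 = b.b.(0 + 0) ⊢ —b→ u2
  u2 = b.(0 + 0) ⊢ —b→ u3
  u3 = 0 + 0 ⊢ deadlocked
Q's transition system — 3 states:
  v0 = rec X. c.b.(0 + 0) + c.X ⊢ —c→ v0, —c→ v1
  v1 = b.(0 + 0) ⊢ —b→ v2
  v2 = 0 + 0 ⊢ deadlocked
Trace ⟨cbb⟩ through P, begin at {u0}:
  after c @ step 1: {u0, u1}
  after b @ step 2: {u2}
  after b @ step 3: {u3}
  ✓ P
Trace ⟨cbb⟩ through Q, begin at {v0}:
  after c @ step 1: {v0, v1}
  after b @ step 2: {v2}
  after b @ step 3: ∅ (Q stuck)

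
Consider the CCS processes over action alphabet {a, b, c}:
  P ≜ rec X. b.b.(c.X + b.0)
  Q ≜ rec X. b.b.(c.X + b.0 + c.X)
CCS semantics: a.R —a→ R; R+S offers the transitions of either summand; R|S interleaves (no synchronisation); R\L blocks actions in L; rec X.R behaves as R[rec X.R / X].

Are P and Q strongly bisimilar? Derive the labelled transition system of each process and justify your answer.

YES

P's transition system — 4 states:
  u0 = rec X. b.b.(c.X + b.0) ⊢ -b-> u1
  u1 = b.(c.(rec X. b.b.(c.X + b.0)) + b.0) ⊢ -b-> u2
  u2 = c.(rec X. b.b.(c.X + b.0)) + b.0 ⊢ -b-> u3, -c-> u0
  u3 = 0 ⊢ ·
Q's transition system — 4 states:
  v0 = rec X. b.b.(c.X + b.0 + c.X) ⊢ -b-> v1
  v1 = b.(c.(rec X. b.b.(c.X + b.0 + c.X)) + b.0 + c.(rec X. b.b.(c.X + b.0 + c.X))) ⊢ -b-> v2
  v2 = c.(rec X. b.b.(c.X + b.0 + c.X)) + b.0 + c.(rec X. b.b.(c.X + b.0 + c.X)) ⊢ -b-> v3, -c-> v0
  v3 = 0 ⊢ ·
Partition-refinement fixed point:
  B0 = {u0, v0}
  B1 = {u1, v1}
  B2 = {u2, v2}
  B3 = {u3, v3}
u0 ∈ B0, v0 ∈ B0 → same block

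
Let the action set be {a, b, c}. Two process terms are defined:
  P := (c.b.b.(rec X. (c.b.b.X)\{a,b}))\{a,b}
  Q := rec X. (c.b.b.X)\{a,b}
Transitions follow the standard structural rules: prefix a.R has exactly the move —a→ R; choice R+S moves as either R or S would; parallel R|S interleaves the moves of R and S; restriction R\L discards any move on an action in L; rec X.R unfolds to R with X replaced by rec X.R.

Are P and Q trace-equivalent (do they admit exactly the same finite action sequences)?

P's transition system — 2 states:
  s0 = (c.b.b.(rec X. (c.b.b.X)\{a,b}))\{a,b} has moves --c--▸ s1
  s1 = (b.b.(rec X. (c.b.b.X)\{a,b}))\{a,b} has moves ·
Q's transition system — 2 states:
  t0 = rec X. (c.b.b.X)\{a,b} has moves --c--▸ t1
  t1 = (b.b.(rec X. (c.b.b.X)\{a,b}))\{a,b} has moves ·
Bisimilarity quotient blocks:
  B0 = {s0, t0}
  B1 = {s1, t1}
s0 ∈ B0, t0 ∈ B0 → same block
Bisimilar ⇒ trace-equivalent.

trace-equivalent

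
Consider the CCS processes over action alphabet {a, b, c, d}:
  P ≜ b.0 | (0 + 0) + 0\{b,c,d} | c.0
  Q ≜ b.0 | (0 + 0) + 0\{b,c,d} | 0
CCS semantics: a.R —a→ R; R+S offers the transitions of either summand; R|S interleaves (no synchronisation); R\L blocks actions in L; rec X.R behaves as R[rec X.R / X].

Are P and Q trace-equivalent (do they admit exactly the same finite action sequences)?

trace-distinct — witness ⟨c⟩

Reachable graph of P (3 states):
  m0 = b.0 | (0 + 0) + 0\{b,c,d} | c.0 ⊢ --b--▸ m1, --c--▸ m2
  m1 = 0 | (0 + 0) ⊢ (no moves)
  m2 = 0\{b,c,d} | 0 ⊢ (no moves)
Reachable graph of Q (2 states):
  n0 = b.0 | (0 + 0) + 0\{b,c,d} | 0 ⊢ --b--▸ n1
  n1 = 0 | (0 + 0) ⊢ (no moves)
Trace ⟨c⟩ through P, begin at {m0}:
  after c @ step 1: {m2}
  P completes σ.
Trace ⟨c⟩ through Q, begin at {n0}:
  after c @ step 1: no successor for Q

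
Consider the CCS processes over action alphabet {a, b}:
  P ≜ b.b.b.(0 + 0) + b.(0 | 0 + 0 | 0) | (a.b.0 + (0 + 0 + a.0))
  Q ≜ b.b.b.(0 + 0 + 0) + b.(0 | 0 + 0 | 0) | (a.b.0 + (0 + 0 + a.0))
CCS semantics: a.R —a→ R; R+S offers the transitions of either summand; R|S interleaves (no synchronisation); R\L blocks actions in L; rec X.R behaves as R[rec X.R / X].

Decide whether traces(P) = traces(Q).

P's transition system — 9 states:
  m0 = b.b.b.(0 + 0) + b.(0 | 0 + 0 | 0) | (a.b.0 + (0 + 0 + a.0)) :: --a--▸ m1, --a--▸ m2, --b--▸ m3, --b--▸ m4
  m1 = b.(0 | 0 + 0 | 0) | 0 :: --b--▸ m5
  m2 = b.(0 | 0 + 0 | 0) | b.0 :: --b--▸ m1, --b--▸ m6
  m3 = (0 | 0 + 0 | 0) | (a.b.0 + (0 + 0 + a.0)) :: --a--▸ m5, --a--▸ m6
  m4 = b.b.(0 + 0) :: --b--▸ m7
  m5 = (0 | 0 + 0 | 0) | 0 :: deadlocked
  m6 = (0 | 0 + 0 | 0) | b.0 :: --b--▸ m5
  m7 = b.(0 + 0) :: --b--▸ m8
  m8 = 0 + 0 :: deadlocked
Q's transition system — 9 states:
  n0 = b.b.b.(0 + 0 + 0) + b.(0 | 0 + 0 | 0) | (a.b.0 + (0 + 0 + a.0)) :: --a--▸ n1, --a--▸ n2, --b--▸ n3, --b--▸ n4
  n1 = b.(0 | 0 + 0 | 0) | 0 :: --b--▸ n5
  n2 = b.(0 | 0 + 0 | 0) | b.0 :: --b--▸ n1, --b--▸ n6
  n3 = (0 | 0 + 0 | 0) | (a.b.0 + (0 + 0 + a.0)) :: --a--▸ n5, --a--▸ n6
  n4 = b.b.(0 + 0 + 0) :: --b--▸ n7
  n5 = (0 | 0 + 0 | 0) | 0 :: deadlocked
  n6 = (0 | 0 + 0 | 0) | b.0 :: --b--▸ n5
  n7 = b.(0 + 0 + 0) :: --b--▸ n8
  n8 = 0 + 0 + 0 :: deadlocked
Coarsest stable partition (strong bisimilarity classes):
  B0 = {m0, n0}
  B1 = {m1, m6, m7, n1, n6, n7}
  B2 = {m5, m8, n5, n8}
  B3 = {m2, m4, n2, n4}
  B4 = {m3, n3}
m0 ∈ B0, n0 ∈ B0 → same block
Bisimilar ⇒ trace-equivalent.

trace-equivalent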